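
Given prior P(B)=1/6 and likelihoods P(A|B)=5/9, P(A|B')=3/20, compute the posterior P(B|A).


P(A) = P(A|B)P(B) + P(A|B')P(B') = 5/9*1/6 + 3/20*5/6 = 47/216
P(B|A) = P(A|B)P(B)/P(A) = (5/54)/(47/216) = 20/47

20/47


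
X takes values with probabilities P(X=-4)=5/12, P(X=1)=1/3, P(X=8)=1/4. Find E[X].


E[X] = sum(x * P(x))
= -4*5/12 + 1*1/3 + 8*1/4
= 2/3

2/3


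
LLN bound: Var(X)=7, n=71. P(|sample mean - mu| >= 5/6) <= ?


Var(Xbar) = Var(X)/n = 7/71
Chebyshev: P(|Xbar-mu| >= 5/6) <= Var(Xbar)/(5/6)^2 = (7/71)/(25/36) = 252/1775

252/1775


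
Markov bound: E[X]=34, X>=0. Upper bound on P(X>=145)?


Markov: P(X >= a) <= E[X]/a
P(X >= 145) <= 34/145

34/145


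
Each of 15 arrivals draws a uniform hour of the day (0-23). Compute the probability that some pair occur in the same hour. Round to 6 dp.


P(all different) = prod((24-i)/24 for i=0..14) = 0.003387
P(at least one match) = 1 - 0.003387 = 0.996613

0.996613


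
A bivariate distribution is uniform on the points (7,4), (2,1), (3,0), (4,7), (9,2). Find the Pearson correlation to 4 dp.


Cov(X,Y) = 1.2000, Var(X) = 6.8000, Var(Y) = 6.1600
rho = Cov/(sqrt(VarX)*sqrt(VarY)) = 0.1854

0.1854


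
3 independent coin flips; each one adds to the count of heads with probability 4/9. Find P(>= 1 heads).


P(at least one) = 1 - P(none)
P(none) = (1 - 4/9)^3 = (5/9)^3 = 125/729
P(at least one) = 1 - 125/729 = 604/729

604/729


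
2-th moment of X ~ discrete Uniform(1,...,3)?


E[X^2] = (1/3) * sum(x^2 for x=1..3)
= 14/3

14/3


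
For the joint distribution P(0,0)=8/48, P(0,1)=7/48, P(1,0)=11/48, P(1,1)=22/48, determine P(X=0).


P(X=0) = P(0,0)+P(0,1) = 8/48 + 7/48 = 15/48 = 5/16

5/16


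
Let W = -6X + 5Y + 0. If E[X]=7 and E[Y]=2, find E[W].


E[-6X + 5Y + 0] = -6*E[X] + 5*E[Y] + 0
= (-6)*(7) + (5)*(2) + (0)
= -42 + 10 + 0 = -32

-32


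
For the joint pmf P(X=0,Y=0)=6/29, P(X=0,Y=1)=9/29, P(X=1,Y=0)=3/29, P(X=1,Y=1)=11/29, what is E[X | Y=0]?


P(Y=0) = 9/29
E[X|Y=0] = (0*6 + 1*3)/9 = 3/9 = 1/3

1/3


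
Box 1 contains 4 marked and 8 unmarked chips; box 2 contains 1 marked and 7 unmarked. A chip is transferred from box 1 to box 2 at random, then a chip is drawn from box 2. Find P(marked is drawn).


P(transfer marked) = 4/12 = 1/3; P(transfer unmarked) = 2/3
If marked transferred: Urn II has 2 marked of 9, so P(marked|marked moved) = 2/9
If unmarked transferred: Urn II has 1 marked of 9, so P(marked|unmarked moved) = 1/9
By total probability: P(marked) = 1/3*2/9 + 2/3*1/9 = 4/27

4/27


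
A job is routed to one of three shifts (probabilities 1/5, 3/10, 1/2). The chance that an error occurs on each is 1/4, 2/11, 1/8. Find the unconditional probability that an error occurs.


P(A) = P(A|B1)P(B1) + P(A|B2)P(B2) + P(A|B3)P(B3)
= 1/4*1/5 + 2/11*3/10 + 1/8*1/2
= 1/20 + 3/55 + 1/16 = 147/880

147/880


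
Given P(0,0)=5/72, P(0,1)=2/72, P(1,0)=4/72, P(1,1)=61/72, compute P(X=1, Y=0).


Read from table: P(X=1, Y=0) = 4/72 = 1/18

1/18


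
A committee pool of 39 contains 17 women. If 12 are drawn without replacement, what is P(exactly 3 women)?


P(X=3) = C(17,3)*C(22,9) / C(39,12)
= 680*497420 / 3910797436
= 338245600/3910797436 = 37400/432419

37400/432419


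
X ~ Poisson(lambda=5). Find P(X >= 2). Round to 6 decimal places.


P(X>=2) = 1 - P(X<=1) = 1 - (e^(-5)*5^0/0! + e^(-5)*5^1/1!)
≈ 1 - (0.0067379470 + 0.0336897350)
= 1 - 0.0404276820 = 0.9595723180
≈ 0.959572

0.959572


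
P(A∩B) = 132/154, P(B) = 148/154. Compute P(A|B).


P(A|B) = P(A∩B)/P(B) = (132/154)/(148/154) = 132/148 = 33/37

33/37


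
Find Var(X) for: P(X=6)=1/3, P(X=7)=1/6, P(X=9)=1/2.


E[X] = 23/3, E[X^2] = 182/3
Var(X) = E[X^2] - (E[X])^2 = 182/3 - (23/3)^2 = 17/9

17/9


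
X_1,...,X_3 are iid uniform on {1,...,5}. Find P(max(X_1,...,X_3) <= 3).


P(max <= 3) = P(all X_i <= 3) = (P(X_1 <= 3))^3
= (3/5)^3 = 27/125

27/125


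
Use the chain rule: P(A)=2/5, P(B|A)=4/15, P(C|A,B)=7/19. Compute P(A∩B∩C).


P(A∩B∩C) = P(A) * P(B|A) * P(C|A∩B)
= 2/5 * 4/15 * 7/19
= 8/75 * 7/19 = 56/1425

56/1425


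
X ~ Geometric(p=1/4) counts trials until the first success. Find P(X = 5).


P(X=5) = (1-p)^4 * p = (3/4)^4 * 1/4
= 81/256 * 1/4 = 81/1024

81/1024


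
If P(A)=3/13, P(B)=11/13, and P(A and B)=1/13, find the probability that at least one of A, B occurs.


P(A∪B) = P(A) + P(B) - P(A∩B)
= 3/13 + 11/13 - 1/13 = 1

1


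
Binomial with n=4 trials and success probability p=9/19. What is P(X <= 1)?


P(X<=1) = P(X=0) + P(X=1)
= 10000/130321 + 36000/130321
= 46000/130321

46000/130321


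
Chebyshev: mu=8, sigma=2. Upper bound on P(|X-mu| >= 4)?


k = 4/2 = 2
Chebyshev: P(|X-mu| >= k*sigma) <= 1/k^2 = 1/2^2 = 1/4

1/4


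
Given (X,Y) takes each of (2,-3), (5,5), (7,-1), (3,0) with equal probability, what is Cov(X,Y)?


E[X]=17/4, E[Y]=1/4, E[XY]=3
Cov(X,Y) = E[XY] - E[X]E[Y] = 3 - 17/4*1/4 = 31/16

31/16


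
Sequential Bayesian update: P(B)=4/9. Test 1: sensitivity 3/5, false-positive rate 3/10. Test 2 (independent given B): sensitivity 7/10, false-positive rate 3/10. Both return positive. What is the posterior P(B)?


After test 1: P(+) = 3/5*4/9 + 3/10*5/9 = 13/30
P(B|+) = (4/15)/(13/30) = 8/13
After test 2 (use post1 as new prior): P(+) = 7/10*8/13 + 3/10*5/13 = 71/130
P(B|+,+) = (28/65)/(71/130) = 56/71

56/71


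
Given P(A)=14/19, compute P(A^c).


P(A') = 1 - P(A) = 1 - 14/19 = 5/19

5/19


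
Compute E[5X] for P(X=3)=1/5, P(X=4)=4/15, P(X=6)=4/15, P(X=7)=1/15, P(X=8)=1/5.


E[5X] = sum(g(x)*P(x))
= 15*1/5 + 20*4/15 + 30*4/15 + 35*1/15 + 40*1/5
= 80/3

80/3


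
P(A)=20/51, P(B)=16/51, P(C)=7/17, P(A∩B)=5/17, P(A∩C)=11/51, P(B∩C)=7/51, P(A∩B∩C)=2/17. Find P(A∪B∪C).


P(A∪B∪C) = P(A)+P(B)+P(C) - P(AB)-P(AC)-P(BC) + P(ABC)
= 20/51+16/51+7/17 - 5/17-11/51-7/51 + 2/17
= 10/17

10/17


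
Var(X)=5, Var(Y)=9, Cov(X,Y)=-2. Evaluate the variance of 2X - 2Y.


Var(2X - 2Y) = 2^2*Var(X) + (-2)^2*Var(Y) + 2*2*(-2)*Cov(X,Y)
= 4*5 + 4*9 - 8*(-2)
= 20 + 36 + 16 = 72

72


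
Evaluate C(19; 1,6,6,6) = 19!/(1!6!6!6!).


19! = 121645100408832000
Denominator: 1!=1 * 6!=720 * 6!=720 * 6!=720
Coefficient = 121645100408832000 / 373248000 = 325909584

325909584


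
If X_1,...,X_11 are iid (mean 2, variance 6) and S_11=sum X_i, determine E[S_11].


E[S_n] = n*E[X_1] = 11*2 = 22

22


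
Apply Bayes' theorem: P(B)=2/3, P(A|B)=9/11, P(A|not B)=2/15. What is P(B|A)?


P(A) = P(A|B)P(B) + P(A|B')P(B') = 9/11*2/3 + 2/15*1/3 = 292/495
P(B|A) = P(A|B)P(B)/P(A) = (6/11)/(292/495) = 135/146

135/146


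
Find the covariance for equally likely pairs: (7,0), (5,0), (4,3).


E[X]=16/3, E[Y]=1, E[XY]=4
Cov(X,Y) = E[XY] - E[X]E[Y] = 4 - 16/3*1 = -4/3

-4/3


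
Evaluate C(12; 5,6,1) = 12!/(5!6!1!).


12! = 479001600
Denominator: 5!=120 * 6!=720 * 1!=1
Coefficient = 479001600 / 86400 = 5544

5544


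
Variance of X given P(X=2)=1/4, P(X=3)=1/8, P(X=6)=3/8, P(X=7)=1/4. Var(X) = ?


E[X] = 39/8, E[X^2] = 223/8
Var(X) = E[X^2] - (E[X])^2 = 223/8 - (39/8)^2 = 263/64

263/64


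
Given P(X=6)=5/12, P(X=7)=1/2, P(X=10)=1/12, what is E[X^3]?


E[X^3] = sum(g(x)*P(x))
= 216*5/12 + 343*1/2 + 1000*1/12
= 2069/6

2069/6


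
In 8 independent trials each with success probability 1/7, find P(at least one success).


P(at least one) = 1 - P(none)
P(none) = (1 - 1/7)^8 = (6/7)^8 = 1679616/5764801
P(at least one) = 1 - 1679616/5764801 = 4085185/5764801

4085185/5764801


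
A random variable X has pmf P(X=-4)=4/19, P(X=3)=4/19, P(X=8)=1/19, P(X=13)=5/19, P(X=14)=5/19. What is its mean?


E[X] = sum(x * P(x))
= -4*4/19 + 3*4/19 + 8*1/19 + 13*5/19 + 14*5/19
= 139/19

139/19


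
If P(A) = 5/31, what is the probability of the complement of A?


P(A') = 1 - P(A) = 1 - 5/31 = 26/31

26/31


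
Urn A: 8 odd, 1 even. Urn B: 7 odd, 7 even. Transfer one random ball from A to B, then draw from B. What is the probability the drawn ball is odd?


P(transfer odd) = 8/9; P(transfer even) = 1/9
If odd transferred: Urn II has 8 odd of 15, so P(odd|odd moved) = 8/15
If even transferred: Urn II has 7 odd of 15, so P(odd|even moved) = 7/15
By total probability: P(odd) = 8/9*8/15 + 1/9*7/15 = 71/135

71/135


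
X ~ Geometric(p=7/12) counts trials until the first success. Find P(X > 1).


P(X > 1) = P(first 1 trials all fail) = (1-p)^1 = (5/12)^1 = 5/12

5/12


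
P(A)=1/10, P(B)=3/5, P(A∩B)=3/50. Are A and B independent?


P(A)*P(B) = 1/10*3/5 = 3/50
P(A∩B) = 3/50, which equals P(A)P(B), so independent

Yes, A and B are independent


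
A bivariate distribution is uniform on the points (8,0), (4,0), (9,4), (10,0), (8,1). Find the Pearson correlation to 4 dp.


Cov(X,Y) = 1.0000, Var(X) = 4.1600, Var(Y) = 2.4000
rho = Cov/(sqrt(VarX)*sqrt(VarY)) = 0.3165

0.3165


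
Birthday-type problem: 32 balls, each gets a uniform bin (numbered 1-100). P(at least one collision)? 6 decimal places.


P(all different) = prod((100-i)/100 for i=0..31) = 0.003763
P(at least one match) = 1 - 0.003763 = 0.996237

0.996237


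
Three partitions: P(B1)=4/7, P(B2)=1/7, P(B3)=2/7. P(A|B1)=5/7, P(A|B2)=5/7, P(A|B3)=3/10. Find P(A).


P(A) = P(A|B1)P(B1) + P(A|B2)P(B2) + P(A|B3)P(B3)
= 5/7*4/7 + 5/7*1/7 + 3/10*2/7
= 20/49 + 5/49 + 3/35 = 146/245

146/245


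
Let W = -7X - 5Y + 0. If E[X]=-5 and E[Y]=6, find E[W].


E[-7X - 5Y + 0] = -7*E[X] - 5*E[Y] + 0
= (-7)*(-5) + (-5)*(6) + (0)
= 35 - 30 + 0 = 5

5


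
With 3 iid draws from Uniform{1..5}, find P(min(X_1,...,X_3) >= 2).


P(min >= 2) = P(all X_i >= 2) = (P(X_1 >= 2))^3
= (4/5)^3 = 64/125

64/125


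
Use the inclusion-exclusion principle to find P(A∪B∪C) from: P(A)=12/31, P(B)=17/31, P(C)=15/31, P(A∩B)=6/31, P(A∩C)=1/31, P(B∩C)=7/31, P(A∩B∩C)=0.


P(A∪B∪C) = P(A)+P(B)+P(C) - P(AB)-P(AC)-P(BC) + P(ABC)
= 12/31+17/31+15/31 - 6/31-1/31-7/31 + 0
= 30/31

30/31


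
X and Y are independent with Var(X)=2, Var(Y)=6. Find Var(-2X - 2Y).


Independence => Cov(X,Y)=0
Var(-2X - 2Y) = (-2)^2*Var(X) + (-2)^2*Var(Y)
= 4*2 + 4*6 = 32

32


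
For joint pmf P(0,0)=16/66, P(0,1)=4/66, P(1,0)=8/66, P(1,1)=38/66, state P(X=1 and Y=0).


Read from table: P(X=1, Y=0) = 8/66 = 4/33

4/33


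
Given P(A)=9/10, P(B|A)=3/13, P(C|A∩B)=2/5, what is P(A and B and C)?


P(A∩B∩C) = P(A) * P(B|A) * P(C|A∩B)
= 9/10 * 3/13 * 2/5
= 27/130 * 2/5 = 27/325

27/325


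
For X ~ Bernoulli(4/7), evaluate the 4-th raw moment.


For Bernoulli: X in {0,1}
E[X^4] = 0^4*(1-4/7) + 1^4*4/7 = 4/7

4/7


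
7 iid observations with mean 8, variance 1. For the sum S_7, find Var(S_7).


By independence, Var(S_n) = n*Var(X_1) = 7*1 = 7

7


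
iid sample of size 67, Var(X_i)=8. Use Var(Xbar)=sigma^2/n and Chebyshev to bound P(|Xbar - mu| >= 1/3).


Var(Xbar) = Var(X)/n = 8/67
Chebyshev: P(|Xbar-mu| >= 1/3) <= Var(Xbar)/(1/3)^2 = (8/67)/(1/9) = 72/67
Bound exceeds 1, so trivial bound: 1

1


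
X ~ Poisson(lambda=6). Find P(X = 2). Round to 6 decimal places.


P(X=2) = e^(-6) * 6^2 / 2!
≈ 0.002478752177 * 36 / 2
≈ 0.044618

0.044618


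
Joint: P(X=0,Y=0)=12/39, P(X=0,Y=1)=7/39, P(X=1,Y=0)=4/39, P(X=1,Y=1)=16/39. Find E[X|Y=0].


P(Y=0) = 16/39
E[X|Y=0] = (0*12 + 1*4)/16 = 4/16 = 1/4

1/4


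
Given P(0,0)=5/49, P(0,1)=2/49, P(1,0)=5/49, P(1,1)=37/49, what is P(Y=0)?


P(Y=0) = P(0,0)+P(1,0) = 5/49 + 5/49 = 10/49

10/49


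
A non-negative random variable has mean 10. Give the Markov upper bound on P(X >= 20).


Markov: P(X >= a) <= E[X]/a
P(X >= 20) <= 10/20 = 1/2

1/2


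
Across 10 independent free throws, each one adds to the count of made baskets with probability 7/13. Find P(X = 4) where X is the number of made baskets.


P(X=4) = C(10,4) * p^4 * (1-p)^6
= 210 * 2401/28561 * 46656/4826809
= 23524421760/137858491849

23524421760/137858491849


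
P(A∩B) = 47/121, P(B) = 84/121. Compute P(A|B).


P(A|B) = P(A∩B)/P(B) = (47/121)/(84/121) = 47/84

47/84


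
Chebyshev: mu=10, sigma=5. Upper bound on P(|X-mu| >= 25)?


k = 25/5 = 5
Chebyshev: P(|X-mu| >= k*sigma) <= 1/k^2 = 1/5^2 = 1/25

1/25


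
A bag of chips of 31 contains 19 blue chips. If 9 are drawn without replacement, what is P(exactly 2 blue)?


P(X=2) = C(19,2)*C(12,7) / C(31,9)
= 171*792 / 20160075
= 135432/20160075 = 45144/6720025

45144/6720025


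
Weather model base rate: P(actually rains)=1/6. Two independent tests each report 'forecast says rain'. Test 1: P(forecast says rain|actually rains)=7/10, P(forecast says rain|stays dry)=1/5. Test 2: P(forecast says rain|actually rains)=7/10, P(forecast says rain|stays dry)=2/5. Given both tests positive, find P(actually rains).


After test 1: P(+) = 7/10*1/6 + 1/5*5/6 = 17/60
P(B|+) = (7/60)/(17/60) = 7/17
After test 2 (use post1 as new prior): P(+) = 7/10*7/17 + 2/5*10/17 = 89/170
P(B|+,+) = (49/170)/(89/170) = 49/89

49/89


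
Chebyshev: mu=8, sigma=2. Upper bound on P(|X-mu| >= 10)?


k = 10/2 = 5
Chebyshev: P(|X-mu| >= k*sigma) <= 1/k^2 = 1/5^2 = 1/25

1/25


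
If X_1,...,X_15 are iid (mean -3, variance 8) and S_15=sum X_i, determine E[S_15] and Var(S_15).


E[S_n] = n*mu = 15*-3 = -45
Var(S_n) = n*sigma^2 = 15*8 = 120

E[S_15]=-45, Var(S_15)=120


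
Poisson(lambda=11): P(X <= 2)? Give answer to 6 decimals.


P(X<=2) = e^(-11)*11^0/0! + e^(-11)*11^1/1! + e^(-11)*11^2/2!
≈ 0.0000167017 + 0.0001837187 + 0.0010104529
= 0.0012108733
≈ 0.001211

0.001211


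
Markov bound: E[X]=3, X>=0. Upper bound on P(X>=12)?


Markov: P(X >= a) <= E[X]/a
P(X >= 12) <= 3/12 = 1/4

1/4


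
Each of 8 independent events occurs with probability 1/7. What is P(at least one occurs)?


P(at least one) = 1 - P(none)
P(none) = (1 - 1/7)^8 = (6/7)^8 = 1679616/5764801
P(at least one) = 1 - 1679616/5764801 = 4085185/5764801

4085185/5764801


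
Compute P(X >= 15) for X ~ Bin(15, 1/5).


P(X>=15) = P(X=15)
= 1/30517578125
= 1/30517578125

1/30517578125


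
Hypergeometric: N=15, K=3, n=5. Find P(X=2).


P(X=2) = C(3,2)*C(12,3) / C(15,5)
= 3*220 / 3003
= 660/3003 = 20/91

20/91


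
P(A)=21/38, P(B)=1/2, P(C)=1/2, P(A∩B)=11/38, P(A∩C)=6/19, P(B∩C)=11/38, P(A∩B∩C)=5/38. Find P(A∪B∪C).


P(A∪B∪C) = P(A)+P(B)+P(C) - P(AB)-P(AC)-P(BC) + P(ABC)
= 21/38+1/2+1/2 - 11/38-6/19-11/38 + 5/38
= 15/19

15/19


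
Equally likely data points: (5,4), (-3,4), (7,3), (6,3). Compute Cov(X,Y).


E[X]=15/4, E[Y]=7/2, E[XY]=47/4
Cov(X,Y) = E[XY] - E[X]E[Y] = 47/4 - 15/4*7/2 = -11/8

-11/8


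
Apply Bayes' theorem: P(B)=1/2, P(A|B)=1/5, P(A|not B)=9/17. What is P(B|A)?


P(A) = P(A|B)P(B) + P(A|B')P(B') = 1/5*1/2 + 9/17*1/2 = 31/85
P(B|A) = P(A|B)P(B)/P(A) = (1/10)/(31/85) = 17/62

17/62


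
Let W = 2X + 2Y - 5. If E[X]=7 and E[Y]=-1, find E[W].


E[2X + 2Y - 5] = 2*E[X] + 2*E[Y] - 5
= (2)*(7) + (2)*(-1) + (-5)
= 14 - 2 - 5 = 7

7


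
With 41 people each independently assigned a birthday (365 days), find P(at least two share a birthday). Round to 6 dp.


P(all different) = prod((365-i)/365 for i=0..40) = 0.096848
P(at least one match) = 1 - 0.096848 = 0.903152

0.903152


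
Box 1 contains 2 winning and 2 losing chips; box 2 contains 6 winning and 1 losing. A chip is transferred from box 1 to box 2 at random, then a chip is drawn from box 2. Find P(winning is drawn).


P(transfer winning) = 2/4 = 1/2; P(transfer losing) = 1/2
If winning transferred: Urn II has 7 winning of 8, so P(winning|winning moved) = 7/8
If losing transferred: Urn II has 6 winning of 8, so P(winning|losing moved) = 3/4
By total probability: P(winning) = 1/2*7/8 + 1/2*3/4 = 13/16

13/16


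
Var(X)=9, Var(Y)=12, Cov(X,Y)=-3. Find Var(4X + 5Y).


Var(4X + 5Y) = 4^2*Var(X) + 5^2*Var(Y) + 2*4*5*Cov(X,Y)
= 16*9 + 25*12 + 40*(-3)
= 144 + 300 - 120 = 324

324


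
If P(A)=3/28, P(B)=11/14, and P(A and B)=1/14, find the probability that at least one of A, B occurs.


P(A∪B) = P(A) + P(B) - P(A∩B)
= 3/28 + 11/14 - 1/14 = 23/28

23/28


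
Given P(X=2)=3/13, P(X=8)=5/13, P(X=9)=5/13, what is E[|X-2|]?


E[|X-2|] = sum(g(x)*P(x))
= 0*3/13 + 6*5/13 + 7*5/13
= 5

5


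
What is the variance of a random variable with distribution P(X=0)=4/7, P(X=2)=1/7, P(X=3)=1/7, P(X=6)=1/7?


E[X] = 11/7, E[X^2] = 7
Var(X) = E[X^2] - (E[X])^2 = 7 - (11/7)^2 = 222/49

222/49


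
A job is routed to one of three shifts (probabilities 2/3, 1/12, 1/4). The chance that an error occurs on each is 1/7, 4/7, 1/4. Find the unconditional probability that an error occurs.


P(A) = P(A|B1)P(B1) + P(A|B2)P(B2) + P(A|B3)P(B3)
= 1/7*2/3 + 4/7*1/12 + 1/4*1/4
= 2/21 + 1/21 + 1/16 = 23/112

23/112


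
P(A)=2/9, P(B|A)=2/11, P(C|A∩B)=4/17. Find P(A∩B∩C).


P(A∩B∩C) = P(A) * P(B|A) * P(C|A∩B)
= 2/9 * 2/11 * 4/17
= 4/99 * 4/17 = 16/1683

16/1683


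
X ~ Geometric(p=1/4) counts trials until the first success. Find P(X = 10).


P(X=10) = (1-p)^9 * p = (3/4)^9 * 1/4
= 19683/262144 * 1/4 = 19683/1048576

19683/1048576


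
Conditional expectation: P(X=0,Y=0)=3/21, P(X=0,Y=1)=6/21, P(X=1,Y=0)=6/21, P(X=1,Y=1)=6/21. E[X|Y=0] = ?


P(Y=0) = 9/21
E[X|Y=0] = (0*3 + 1*6)/9 = 6/9 = 2/3

2/3


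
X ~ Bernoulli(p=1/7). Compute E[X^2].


For Bernoulli: X in {0,1}
E[X^2] = 0^2*(1-1/7) + 1^2*1/7 = 1/7

1/7


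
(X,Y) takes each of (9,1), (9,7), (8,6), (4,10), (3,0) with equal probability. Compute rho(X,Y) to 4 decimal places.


Cov(X,Y) = 0.3200, Var(X) = 6.6400, Var(Y) = 14.1600
rho = Cov/(sqrt(VarX)*sqrt(VarY)) = 0.0330

0.0330


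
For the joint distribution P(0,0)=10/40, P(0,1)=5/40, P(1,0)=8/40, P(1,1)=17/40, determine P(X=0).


P(X=0) = P(0,0)+P(0,1) = 10/40 + 5/40 = 15/40 = 3/8

3/8


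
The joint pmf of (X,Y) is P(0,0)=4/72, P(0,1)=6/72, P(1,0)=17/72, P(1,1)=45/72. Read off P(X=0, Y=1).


Read from table: P(X=0, Y=1) = 6/72 = 1/12

1/12


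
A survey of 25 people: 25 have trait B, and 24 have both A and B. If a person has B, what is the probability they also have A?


P(A|B) = P(A∩B)/P(B) = (24/25)/(25/25) = 24/25

24/25


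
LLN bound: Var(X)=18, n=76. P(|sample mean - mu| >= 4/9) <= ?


Var(Xbar) = Var(X)/n = 18/76
Chebyshev: P(|Xbar-mu| >= 4/9) <= Var(Xbar)/(4/9)^2 = (9/38)/(16/81) = 729/608
Bound exceeds 1, so trivial bound: 1

1


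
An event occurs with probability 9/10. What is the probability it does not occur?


P(A') = 1 - P(A) = 1 - 9/10 = 1/10

1/10


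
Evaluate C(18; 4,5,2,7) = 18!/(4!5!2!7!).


18! = 6402373705728000
Denominator: 4!=24 * 5!=120 * 2!=2 * 7!=5040
Coefficient = 6402373705728000 / 29030400 = 220540320

220540320


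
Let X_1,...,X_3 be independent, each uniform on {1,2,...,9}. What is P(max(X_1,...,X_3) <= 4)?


P(max <= 4) = P(all X_i <= 4) = (P(X_1 <= 4))^3
= (4/9)^3 = 64/729

64/729


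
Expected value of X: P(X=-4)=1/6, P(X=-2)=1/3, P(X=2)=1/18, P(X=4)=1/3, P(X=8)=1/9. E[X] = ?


E[X] = sum(x * P(x))
= -4*1/6 - 2*1/3 + 2*1/18 + 4*1/3 + 8*1/9
= 1

1


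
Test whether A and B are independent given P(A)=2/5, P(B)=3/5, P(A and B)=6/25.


P(A)*P(B) = 2/5*3/5 = 6/25
P(A∩B) = 6/25, which equals P(A)P(B), so independent

Yes, A and B are independent


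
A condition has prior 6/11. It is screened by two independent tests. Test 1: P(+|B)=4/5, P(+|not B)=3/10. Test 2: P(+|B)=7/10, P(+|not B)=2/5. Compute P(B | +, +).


After test 1: P(+) = 4/5*6/11 + 3/10*5/11 = 63/110
P(B|+) = (24/55)/(63/110) = 16/21
After test 2 (use post1 as new prior): P(+) = 7/10*16/21 + 2/5*5/21 = 22/35
P(B|+,+) = (8/15)/(22/35) = 28/33

28/33


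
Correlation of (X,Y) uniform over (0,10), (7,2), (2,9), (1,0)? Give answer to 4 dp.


Cov(X,Y) = -5.1250, Var(X) = 7.2500, Var(Y) = 18.6875
rho = Cov/(sqrt(VarX)*sqrt(VarY)) = -0.4403

-0.4403


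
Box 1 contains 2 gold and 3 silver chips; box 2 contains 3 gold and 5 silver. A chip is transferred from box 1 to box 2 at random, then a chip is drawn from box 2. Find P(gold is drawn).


P(transfer gold) = 2/5; P(transfer silver) = 3/5
If gold transferred: Urn II has 4 gold of 9, so P(gold|gold moved) = 4/9
If silver transferred: Urn II has 3 gold of 9, so P(gold|silver moved) = 1/3
By total probability: P(gold) = 2/5*4/9 + 3/5*1/3 = 17/45

17/45


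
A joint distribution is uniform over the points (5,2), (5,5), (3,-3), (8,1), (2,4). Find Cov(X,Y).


E[X]=23/5, E[Y]=9/5, E[XY]=42/5
Cov(X,Y) = E[XY] - E[X]E[Y] = 42/5 - 23/5*9/5 = 3/25

3/25


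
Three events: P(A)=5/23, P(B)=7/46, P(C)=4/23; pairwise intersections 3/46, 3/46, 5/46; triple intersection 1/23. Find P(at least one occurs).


P(A∪B∪C) = P(A)+P(B)+P(C) - P(AB)-P(AC)-P(BC) + P(ABC)
= 5/23+7/46+4/23 - 3/46-3/46-5/46 + 1/23
= 8/23

8/23


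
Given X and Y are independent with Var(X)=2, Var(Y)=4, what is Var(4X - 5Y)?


Independence => Cov(X,Y)=0
Var(4X - 5Y) = 4^2*Var(X) + (-5)^2*Var(Y)
= 16*2 + 25*4 = 132

132


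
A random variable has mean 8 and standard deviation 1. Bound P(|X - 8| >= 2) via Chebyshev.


k = 2/1 = 2
Chebyshev: P(|X-mu| >= k*sigma) <= 1/k^2 = 1/2^2 = 1/4

1/4


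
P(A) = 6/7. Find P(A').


P(A') = 1 - P(A) = 1 - 6/7 = 1/7

1/7


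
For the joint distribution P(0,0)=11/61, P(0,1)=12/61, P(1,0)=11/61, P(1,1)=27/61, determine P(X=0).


P(X=0) = P(0,0)+P(0,1) = 11/61 + 12/61 = 23/61

23/61


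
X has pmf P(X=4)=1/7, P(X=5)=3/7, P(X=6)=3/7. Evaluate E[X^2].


E[X^2] = sum(x^2 * P(x))
= 16*1/7 + 25*3/7 + 36*3/7
= 199/7

199/7


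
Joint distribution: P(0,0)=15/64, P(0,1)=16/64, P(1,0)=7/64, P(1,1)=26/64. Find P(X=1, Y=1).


Read from table: P(X=1, Y=1) = 26/64 = 13/32

13/32


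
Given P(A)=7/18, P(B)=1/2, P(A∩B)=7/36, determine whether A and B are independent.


P(A)*P(B) = 7/18*1/2 = 7/36
P(A∩B) = 7/36, which equals P(A)P(B), so independent

Yes, A and B are independent


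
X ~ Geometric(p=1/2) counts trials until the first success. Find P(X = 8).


P(X=8) = (1-p)^7 * p = (1/2)^7 * 1/2
= 1/128 * 1/2 = 1/256

1/256


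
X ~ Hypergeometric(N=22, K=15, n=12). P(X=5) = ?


P(X=5) = C(15,5)*C(7,7) / C(22,12)
= 3003*1 / 646646
= 3003/646646 = 3/646

3/646


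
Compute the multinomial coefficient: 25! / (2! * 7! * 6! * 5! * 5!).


25! = 15511210043330985984000000
Denominator: 2!=2 * 7!=5040 * 6!=720 * 5!=120 * 5!=120
Coefficient = 15511210043330985984000000 / 104509440000 = 148419224553600

148419224553600


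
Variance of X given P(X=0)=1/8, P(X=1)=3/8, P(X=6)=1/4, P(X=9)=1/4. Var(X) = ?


E[X] = 33/8, E[X^2] = 237/8
Var(X) = E[X^2] - (E[X])^2 = 237/8 - (33/8)^2 = 807/64

807/64


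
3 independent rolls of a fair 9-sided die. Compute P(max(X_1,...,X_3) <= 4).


P(max <= 4) = P(all X_i <= 4) = (P(X_1 <= 4))^3
= (4/9)^3 = 64/729

64/729


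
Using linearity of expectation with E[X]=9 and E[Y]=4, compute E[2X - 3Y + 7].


E[2X - 3Y + 7] = 2*E[X] - 3*E[Y] + 7
= (2)*(9) + (-3)*(4) + (7)
= 18 - 12 + 7 = 13

13


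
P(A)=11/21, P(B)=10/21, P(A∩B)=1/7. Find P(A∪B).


P(A∪B) = P(A) + P(B) - P(A∩B)
= 11/21 + 10/21 - 1/7 = 6/7

6/7


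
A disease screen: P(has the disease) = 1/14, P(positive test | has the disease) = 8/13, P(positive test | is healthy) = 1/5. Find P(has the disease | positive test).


P(A) = P(A|B)P(B) + P(A|B')P(B') = 8/13*1/14 + 1/5*13/14 = 209/910
P(B|A) = P(A|B)P(B)/P(A) = (4/91)/(209/910) = 40/209

40/209


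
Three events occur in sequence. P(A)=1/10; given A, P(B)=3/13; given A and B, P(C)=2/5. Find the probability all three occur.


P(A∩B∩C) = P(A) * P(B|A) * P(C|A∩B)
= 1/10 * 3/13 * 2/5
= 3/130 * 2/5 = 3/325

3/325


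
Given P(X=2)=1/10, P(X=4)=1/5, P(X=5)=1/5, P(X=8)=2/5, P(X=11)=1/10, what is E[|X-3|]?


E[|X-3|] = sum(g(x)*P(x))
= 1*1/10 + 1*1/5 + 2*1/5 + 5*2/5 + 8*1/10
= 7/2

7/2


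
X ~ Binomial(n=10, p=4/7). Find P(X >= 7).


P(X>=7) = P(X=7) + P(X=8) + P(X=9) + P(X=10)
= 53084160/282475249 + 26542080/282475249 + 7864320/282475249 + 1048576/282475249
= 12648448/40353607

12648448/40353607


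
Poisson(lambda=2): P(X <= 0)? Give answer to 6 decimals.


P(X<=0) = e^(-2)*2^0/0!
≈ 0.1353352832
≈ 0.135335

0.135335


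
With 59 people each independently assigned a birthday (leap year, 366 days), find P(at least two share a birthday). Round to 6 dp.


P(all different) = prod((366-i)/366 for i=0..58) = 0.007112
P(at least one match) = 1 - 0.007112 = 0.992888

0.992888


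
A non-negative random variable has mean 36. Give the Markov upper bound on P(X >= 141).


Markov: P(X >= a) <= E[X]/a
P(X >= 141) <= 36/141 = 12/47

12/47


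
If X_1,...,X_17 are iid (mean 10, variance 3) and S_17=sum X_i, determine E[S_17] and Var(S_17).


E[S_n] = n*mu = 17*10 = 170
Var(S_n) = n*sigma^2 = 17*3 = 51

E[S_17]=170, Var(S_17)=51


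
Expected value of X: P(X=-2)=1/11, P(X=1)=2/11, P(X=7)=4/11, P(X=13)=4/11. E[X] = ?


E[X] = sum(x * P(x))
= -2*1/11 + 1*2/11 + 7*4/11 + 13*4/11
= 80/11

80/11


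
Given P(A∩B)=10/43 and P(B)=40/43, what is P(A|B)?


P(A|B) = P(A∩B)/P(B) = (10/43)/(40/43) = 10/40 = 1/4

1/4


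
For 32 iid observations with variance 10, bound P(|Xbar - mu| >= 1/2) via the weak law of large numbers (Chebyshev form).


Var(Xbar) = Var(X)/n = 10/32
Chebyshev: P(|Xbar-mu| >= 1/2) <= Var(Xbar)/(1/2)^2 = (5/16)/(1/4) = 5/4
Bound exceeds 1, so trivial bound: 1

1


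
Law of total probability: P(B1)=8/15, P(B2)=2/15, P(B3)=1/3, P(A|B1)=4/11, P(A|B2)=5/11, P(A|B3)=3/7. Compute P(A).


P(A) = P(A|B1)P(B1) + P(A|B2)P(B2) + P(A|B3)P(B3)
= 4/11*8/15 + 5/11*2/15 + 3/7*1/3
= 32/165 + 2/33 + 1/7 = 153/385

153/385


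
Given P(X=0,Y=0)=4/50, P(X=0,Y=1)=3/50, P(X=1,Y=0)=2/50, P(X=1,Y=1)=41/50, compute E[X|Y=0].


P(Y=0) = 6/50
E[X|Y=0] = (0*4 + 1*2)/6 = 2/6 = 1/3

1/3


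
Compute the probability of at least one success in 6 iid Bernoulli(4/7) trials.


P(at least one) = 1 - P(none)
P(none) = (1 - 4/7)^6 = (3/7)^6 = 729/117649
P(at least one) = 1 - 729/117649 = 116920/117649

116920/117649


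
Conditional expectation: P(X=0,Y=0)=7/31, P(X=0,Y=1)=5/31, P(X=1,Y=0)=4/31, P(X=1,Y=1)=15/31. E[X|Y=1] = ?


P(Y=1) = 20/31
E[X|Y=1] = (0*5 + 1*15)/20 = 15/20 = 3/4

3/4


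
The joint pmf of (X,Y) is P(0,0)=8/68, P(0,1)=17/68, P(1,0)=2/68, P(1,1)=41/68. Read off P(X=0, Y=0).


Read from table: P(X=0, Y=0) = 8/68 = 2/17

2/17


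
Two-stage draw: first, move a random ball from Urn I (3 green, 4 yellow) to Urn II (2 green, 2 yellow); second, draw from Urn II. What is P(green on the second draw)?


P(transfer green) = 3/7; P(transfer yellow) = 4/7
If green transferred: Urn II has 3 green of 5, so P(green|green moved) = 3/5
If yellow transferred: Urn II has 2 green of 5, so P(green|yellow moved) = 2/5
By total probability: P(green) = 3/7*3/5 + 4/7*2/5 = 17/35

17/35


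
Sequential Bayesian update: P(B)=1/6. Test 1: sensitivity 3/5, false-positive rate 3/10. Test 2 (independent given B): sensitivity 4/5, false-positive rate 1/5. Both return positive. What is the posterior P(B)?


After test 1: P(+) = 3/5*1/6 + 3/10*5/6 = 7/20
P(B|+) = (1/10)/(7/20) = 2/7
After test 2 (use post1 as new prior): P(+) = 4/5*2/7 + 1/5*5/7 = 13/35
P(B|+,+) = (8/35)/(13/35) = 8/13

8/13


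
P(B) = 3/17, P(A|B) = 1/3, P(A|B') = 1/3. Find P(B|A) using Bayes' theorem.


P(A) = P(A|B)P(B) + P(A|B')P(B') = 1/3*3/17 + 1/3*14/17 = 1/3
P(B|A) = P(A|B)P(B)/P(A) = (1/17)/(1/3) = 3/17

3/17


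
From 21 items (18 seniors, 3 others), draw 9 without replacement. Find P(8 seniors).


P(X=8) = C(18,8)*C(3,1) / C(21,9)
= 43758*3 / 293930
= 131274/293930 = 297/665

297/665


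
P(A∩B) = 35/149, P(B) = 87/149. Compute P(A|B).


P(A|B) = P(A∩B)/P(B) = (35/149)/(87/149) = 35/87

35/87


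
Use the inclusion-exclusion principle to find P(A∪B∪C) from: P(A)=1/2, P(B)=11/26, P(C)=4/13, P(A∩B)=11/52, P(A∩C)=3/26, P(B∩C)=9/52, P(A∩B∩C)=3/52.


P(A∪B∪C) = P(A)+P(B)+P(C) - P(AB)-P(AC)-P(BC) + P(ABC)
= 1/2+11/26+4/13 - 11/52-3/26-9/52 + 3/52
= 41/52

41/52


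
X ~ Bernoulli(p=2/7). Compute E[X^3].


For Bernoulli: X in {0,1}
E[X^3] = 0^3*(1-2/7) + 1^3*2/7 = 2/7

2/7


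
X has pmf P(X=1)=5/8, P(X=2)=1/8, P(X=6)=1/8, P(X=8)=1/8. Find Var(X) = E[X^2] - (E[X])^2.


E[X] = 21/8, E[X^2] = 109/8
Var(X) = E[X^2] - (E[X])^2 = 109/8 - (21/8)^2 = 431/64

431/64


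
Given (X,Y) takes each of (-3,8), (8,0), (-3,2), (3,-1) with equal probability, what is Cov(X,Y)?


E[X]=5/4, E[Y]=9/4, E[XY]=-33/4
Cov(X,Y) = E[XY] - E[X]E[Y] = -33/4 - 5/4*9/4 = -177/16

-177/16


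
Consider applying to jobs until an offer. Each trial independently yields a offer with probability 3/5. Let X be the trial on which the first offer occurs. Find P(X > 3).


P(X > 3) = P(first 3 trials all fail) = (1-p)^3 = (2/5)^3 = 8/125

8/125


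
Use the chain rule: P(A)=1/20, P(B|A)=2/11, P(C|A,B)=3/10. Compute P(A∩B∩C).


P(A∩B∩C) = P(A) * P(B|A) * P(C|A∩B)
= 1/20 * 2/11 * 3/10
= 1/110 * 3/10 = 3/1100

3/1100


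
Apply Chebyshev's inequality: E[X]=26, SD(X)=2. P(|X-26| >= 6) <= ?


k = 6/2 = 3
Chebyshev: P(|X-mu| >= k*sigma) <= 1/k^2 = 1/3^2 = 1/9

1/9


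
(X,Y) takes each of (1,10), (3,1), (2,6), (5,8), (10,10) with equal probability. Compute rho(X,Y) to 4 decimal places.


Cov(X,Y) = 3.6000, Var(X) = 10.1600, Var(Y) = 11.2000
rho = Cov/(sqrt(VarX)*sqrt(VarY)) = 0.3375

0.3375


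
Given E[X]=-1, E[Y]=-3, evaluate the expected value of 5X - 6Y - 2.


E[5X - 6Y - 2] = 5*E[X] - 6*E[Y] - 2
= (5)*(-1) + (-6)*(-3) + (-2)
= -5 + 18 - 2 = 11

11


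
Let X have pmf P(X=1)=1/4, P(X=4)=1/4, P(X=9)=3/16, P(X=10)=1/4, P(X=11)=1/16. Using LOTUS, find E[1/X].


E[1/X] = sum(g(x)*P(x))
= 1*1/4 + 1/4*1/4 + 1/9*3/16 + 1/10*1/4 + 1/11*1/16
= 961/2640

961/2640


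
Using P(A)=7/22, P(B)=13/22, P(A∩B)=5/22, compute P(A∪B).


P(A∪B) = P(A) + P(B) - P(A∩B)
= 7/22 + 13/22 - 5/22 = 15/22

15/22


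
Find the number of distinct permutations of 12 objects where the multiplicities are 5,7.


12! = 479001600
Denominator: 5!=120 * 7!=5040
Coefficient = 479001600 / 604800 = 792

792


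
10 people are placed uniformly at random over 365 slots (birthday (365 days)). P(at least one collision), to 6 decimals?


P(all different) = prod((365-i)/365 for i=0..9) = 0.883052
P(at least one match) = 1 - 0.883052 = 0.116948

0.116948


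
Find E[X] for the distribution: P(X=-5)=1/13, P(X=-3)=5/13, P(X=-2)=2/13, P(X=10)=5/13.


E[X] = sum(x * P(x))
= -5*1/13 - 3*5/13 - 2*2/13 + 10*5/13
= 2

2


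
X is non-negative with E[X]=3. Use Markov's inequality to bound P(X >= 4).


Markov: P(X >= a) <= E[X]/a
P(X >= 4) <= 3/4

3/4


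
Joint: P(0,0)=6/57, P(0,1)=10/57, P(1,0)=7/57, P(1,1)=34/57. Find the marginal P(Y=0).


P(Y=0) = P(0,0)+P(1,0) = 6/57 + 7/57 = 13/57

13/57


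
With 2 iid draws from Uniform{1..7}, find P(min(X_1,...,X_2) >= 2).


P(min >= 2) = P(all X_i >= 2) = (P(X_1 >= 2))^2
= (6/7)^2 = 36/49

36/49


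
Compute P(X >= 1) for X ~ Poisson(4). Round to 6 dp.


P(X>=1) = 1 - P(X<=0) = 1 - (e^(-4)*4^0/0!)
≈ 1 - 0.0183156389 = 0.9816843611
≈ 0.981684

0.981684


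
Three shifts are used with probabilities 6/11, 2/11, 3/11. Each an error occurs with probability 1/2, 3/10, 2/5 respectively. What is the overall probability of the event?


P(A) = P(A|B1)P(B1) + P(A|B2)P(B2) + P(A|B3)P(B3)
= 1/2*6/11 + 3/10*2/11 + 2/5*3/11
= 3/11 + 3/55 + 6/55 = 24/55

24/55


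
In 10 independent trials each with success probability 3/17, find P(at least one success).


P(at least one) = 1 - P(none)
P(none) = (1 - 3/17)^10 = (14/17)^10 = 289254654976/2015993900449
P(at least one) = 1 - 289254654976/2015993900449 = 1726739245473/2015993900449

1726739245473/2015993900449


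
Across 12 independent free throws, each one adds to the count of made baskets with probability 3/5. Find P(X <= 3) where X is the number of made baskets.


P(X<=3) = P(X=0) + P(X=1) + P(X=2) + P(X=3)
= 4096/244140625 + 73728/244140625 + 608256/244140625 + 608256/48828125
= 745472/48828125

745472/48828125


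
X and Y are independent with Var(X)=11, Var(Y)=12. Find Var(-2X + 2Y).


Independence => Cov(X,Y)=0
Var(-2X + 2Y) = (-2)^2*Var(X) + 2^2*Var(Y)
= 4*11 + 4*12 = 92

92


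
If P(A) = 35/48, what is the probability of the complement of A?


P(A') = 1 - P(A) = 1 - 35/48 = 13/48

13/48


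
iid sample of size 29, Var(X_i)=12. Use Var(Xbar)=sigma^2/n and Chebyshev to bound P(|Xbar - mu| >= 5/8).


Var(Xbar) = Var(X)/n = 12/29
Chebyshev: P(|Xbar-mu| >= 5/8) <= Var(Xbar)/(5/8)^2 = (12/29)/(25/64) = 768/725
Bound exceeds 1, so trivial bound: 1

1


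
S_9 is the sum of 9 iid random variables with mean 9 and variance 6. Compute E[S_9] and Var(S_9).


E[S_n] = n*mu = 9*9 = 81
Var(S_n) = n*sigma^2 = 9*6 = 54

E[S_9]=81, Var(S_9)=54


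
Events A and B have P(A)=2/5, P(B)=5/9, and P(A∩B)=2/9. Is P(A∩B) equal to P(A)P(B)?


P(A)*P(B) = 2/5*5/9 = 2/9
P(A∩B) = 2/9, which equals P(A)P(B), so independent

Yes, A and B are independent


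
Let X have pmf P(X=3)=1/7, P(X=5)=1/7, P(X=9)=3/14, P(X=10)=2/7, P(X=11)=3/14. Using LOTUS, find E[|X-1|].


E[|X-1|] = sum(g(x)*P(x))
= 2*1/7 + 4*1/7 + 8*3/14 + 9*2/7 + 10*3/14
= 51/7

51/7


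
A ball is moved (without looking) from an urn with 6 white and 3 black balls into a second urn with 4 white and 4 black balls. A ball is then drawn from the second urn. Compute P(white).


P(transfer white) = 6/9 = 2/3; P(transfer black) = 1/3
If white transferred: Urn II has 5 white of 9, so P(white|white moved) = 5/9
If black transferred: Urn II has 4 white of 9, so P(white|black moved) = 4/9
By total probability: P(white) = 2/3*5/9 + 1/3*4/9 = 14/27

14/27


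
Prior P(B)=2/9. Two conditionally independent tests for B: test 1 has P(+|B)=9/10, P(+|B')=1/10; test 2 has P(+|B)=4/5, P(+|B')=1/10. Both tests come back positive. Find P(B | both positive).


After test 1: P(+) = 9/10*2/9 + 1/10*7/9 = 5/18
P(B|+) = (1/5)/(5/18) = 18/25
After test 2 (use post1 as new prior): P(+) = 4/5*18/25 + 1/10*7/25 = 151/250
P(B|+,+) = (72/125)/(151/250) = 144/151

144/151


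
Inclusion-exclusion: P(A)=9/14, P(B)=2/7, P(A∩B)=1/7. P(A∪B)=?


P(A∪B) = P(A) + P(B) - P(A∩B)
= 9/14 + 2/7 - 1/7 = 11/14

11/14


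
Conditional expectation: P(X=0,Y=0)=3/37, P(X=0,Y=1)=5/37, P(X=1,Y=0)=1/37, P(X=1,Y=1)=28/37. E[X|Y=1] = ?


P(Y=1) = 33/37
E[X|Y=1] = (0*5 + 1*28)/33 = 28/33

28/33


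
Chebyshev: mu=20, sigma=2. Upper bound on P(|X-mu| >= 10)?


k = 10/2 = 5
Chebyshev: P(|X-mu| >= k*sigma) <= 1/k^2 = 1/5^2 = 1/25

1/25


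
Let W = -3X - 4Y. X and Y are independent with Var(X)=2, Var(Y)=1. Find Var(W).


Independence => Cov(X,Y)=0
Var(-3X - 4Y) = (-3)^2*Var(X) + (-4)^2*Var(Y)
= 9*2 + 16*1 = 34

34


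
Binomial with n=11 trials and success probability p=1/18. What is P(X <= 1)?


P(X<=1) = P(X=0) + P(X=1)
= 34271896307633/64268410079232 + 22175932904939/64268410079232
= 14111957303143/16067102519808

14111957303143/16067102519808


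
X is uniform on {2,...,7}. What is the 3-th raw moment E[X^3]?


E[X^3] = (1/6) * sum(x^3 for x=2..7)
= 783/6 = 261/2

261/2


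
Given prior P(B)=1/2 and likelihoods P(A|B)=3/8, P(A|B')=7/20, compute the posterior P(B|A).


P(A) = P(A|B)P(B) + P(A|B')P(B') = 3/8*1/2 + 7/20*1/2 = 29/80
P(B|A) = P(A|B)P(B)/P(A) = (3/16)/(29/80) = 15/29

15/29


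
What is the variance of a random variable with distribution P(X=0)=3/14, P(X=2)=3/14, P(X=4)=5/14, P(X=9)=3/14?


E[X] = 53/14, E[X^2] = 335/14
Var(X) = E[X^2] - (E[X])^2 = 335/14 - (53/14)^2 = 1881/196

1881/196


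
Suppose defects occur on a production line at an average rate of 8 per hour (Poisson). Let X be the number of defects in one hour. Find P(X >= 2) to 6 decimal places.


P(X>=2) = 1 - P(X<=1) = 1 - (e^(-8)*8^0/0! + e^(-8)*8^1/1!)
≈ 1 - (0.0003354626 + 0.0026837010)
= 1 - 0.0030191636 = 0.9969808364
≈ 0.996981

0.996981


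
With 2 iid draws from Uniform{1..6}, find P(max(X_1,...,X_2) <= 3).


P(max <= 3) = P(all X_i <= 3) = (P(X_1 <= 3))^2
= (3/6)^2 = (1/2)^2 = 1/4

1/4


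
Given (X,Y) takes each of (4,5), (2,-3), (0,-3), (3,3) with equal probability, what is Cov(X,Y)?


E[X]=9/4, E[Y]=1/2, E[XY]=23/4
Cov(X,Y) = E[XY] - E[X]E[Y] = 23/4 - 9/4*1/2 = 37/8

37/8


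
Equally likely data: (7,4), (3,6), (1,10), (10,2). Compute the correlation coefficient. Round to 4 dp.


Cov(X,Y) = -9.8750, Var(X) = 12.1875, Var(Y) = 8.7500
rho = Cov/(sqrt(VarX)*sqrt(VarY)) = -0.9563

-0.9563


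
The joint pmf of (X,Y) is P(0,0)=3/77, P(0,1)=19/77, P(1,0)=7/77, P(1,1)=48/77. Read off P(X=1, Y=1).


Read from table: P(X=1, Y=1) = 48/77

48/77


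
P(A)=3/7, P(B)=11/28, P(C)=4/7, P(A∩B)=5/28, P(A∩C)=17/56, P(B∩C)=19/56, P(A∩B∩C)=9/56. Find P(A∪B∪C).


P(A∪B∪C) = P(A)+P(B)+P(C) - P(AB)-P(AC)-P(BC) + P(ABC)
= 3/7+11/28+4/7 - 5/28-17/56-19/56 + 9/56
= 41/56

41/56


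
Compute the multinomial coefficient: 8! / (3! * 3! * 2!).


8! = 40320
Denominator: 3!=6 * 3!=6 * 2!=2
Coefficient = 40320 / 72 = 560

560


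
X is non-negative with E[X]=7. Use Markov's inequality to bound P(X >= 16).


Markov: P(X >= a) <= E[X]/a
P(X >= 16) <= 7/16

7/16


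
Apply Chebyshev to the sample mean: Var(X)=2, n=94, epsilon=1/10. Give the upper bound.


Var(Xbar) = Var(X)/n = 2/94
Chebyshev: P(|Xbar-mu| >= 1/10) <= Var(Xbar)/(1/10)^2 = (1/47)/(1/100) = 100/47
Bound exceeds 1, so trivial bound: 1

1


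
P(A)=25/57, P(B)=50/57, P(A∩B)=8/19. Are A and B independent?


P(A)*P(B) = 25/57*50/57 = 1250/3249
P(A∩B) = 8/19 != 1250/3249, so not independent

No, A and B are not independent


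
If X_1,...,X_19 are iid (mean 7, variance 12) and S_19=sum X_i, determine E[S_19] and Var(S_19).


E[S_n] = n*mu = 19*7 = 133
Var(S_n) = n*sigma^2 = 19*12 = 228

E[S_19]=133, Var(S_19)=228


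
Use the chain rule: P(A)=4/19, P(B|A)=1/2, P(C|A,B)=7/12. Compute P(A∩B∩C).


P(A∩B∩C) = P(A) * P(B|A) * P(C|A∩B)
= 4/19 * 1/2 * 7/12
= 2/19 * 7/12 = 7/114

7/114


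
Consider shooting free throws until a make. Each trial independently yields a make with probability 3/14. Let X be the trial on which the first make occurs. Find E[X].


For geometric (trials until first success), E[X] = 1/p = 1/(3/14) = 14/3

14/3


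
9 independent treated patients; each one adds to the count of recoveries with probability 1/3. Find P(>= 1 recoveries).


P(at least one) = 1 - P(none)
P(none) = (1 - 1/3)^9 = (2/3)^9 = 512/19683
P(at least one) = 1 - 512/19683 = 19171/19683

19171/19683


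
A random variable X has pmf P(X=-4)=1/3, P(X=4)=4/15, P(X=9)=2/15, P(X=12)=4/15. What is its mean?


E[X] = sum(x * P(x))
= -4*1/3 + 4*4/15 + 9*2/15 + 12*4/15
= 62/15

62/15


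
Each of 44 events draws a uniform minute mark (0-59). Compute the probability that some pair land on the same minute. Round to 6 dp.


P(all different) = prod((60-i)/60 for i=0..43) = 0.000000
P(at least one match) = 1 - 0.000000 = 1.000000

1.000000


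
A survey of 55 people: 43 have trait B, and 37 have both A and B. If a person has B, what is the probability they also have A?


P(A|B) = P(A∩B)/P(B) = (37/55)/(43/55) = 37/43

37/43


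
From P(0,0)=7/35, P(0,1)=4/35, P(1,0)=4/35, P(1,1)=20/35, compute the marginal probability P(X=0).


P(X=0) = P(0,0)+P(0,1) = 7/35 + 4/35 = 11/35

11/35


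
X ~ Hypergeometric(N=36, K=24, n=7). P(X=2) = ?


P(X=2) = C(24,2)*C(12,5) / C(36,7)
= 276*792 / 8347680
= 218592/8347680 = 69/2635

69/2635


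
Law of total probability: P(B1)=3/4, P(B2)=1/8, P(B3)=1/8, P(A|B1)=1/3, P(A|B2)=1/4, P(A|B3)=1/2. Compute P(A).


P(A) = P(A|B1)P(B1) + P(A|B2)P(B2) + P(A|B3)P(B3)
= 1/3*3/4 + 1/4*1/8 + 1/2*1/8
= 1/4 + 1/32 + 1/16 = 11/32

11/32
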